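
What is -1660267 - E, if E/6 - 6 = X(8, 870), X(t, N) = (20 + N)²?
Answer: -6412903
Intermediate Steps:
E = 4752636 (E = 36 + 6*(20 + 870)² = 36 + 6*890² = 36 + 6*792100 = 36 + 4752600 = 4752636)
-1660267 - E = -1660267 - 1*4752636 = -1660267 - 4752636 = -6412903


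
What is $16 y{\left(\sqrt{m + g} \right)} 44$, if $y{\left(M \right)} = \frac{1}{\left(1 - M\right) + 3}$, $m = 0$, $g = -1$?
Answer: $\frac{2816}{17} + \frac{704 i}{17} \approx 165.65 + 41.412 i$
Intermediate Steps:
$y{\left(M \right)} = \frac{1}{4 - M}$
$16 y{\left(\sqrt{m + g} \right)} 44 = 16 \left(- \frac{1}{-4 + \sqrt{0 - 1}}\right) 44 = 16 \left(- \frac{1}{-4 + \sqrt{-1}}\right) 44 = 16 \left(- \frac{1}{-4 + i}\right) 44 = 16 \left(- \frac{-4 - i}{17}\right) 44 = - \frac{16 \left(-4 - i\right)}{17} \cdot 44 = - \frac{704 \left(-4 - i\right)}{17}$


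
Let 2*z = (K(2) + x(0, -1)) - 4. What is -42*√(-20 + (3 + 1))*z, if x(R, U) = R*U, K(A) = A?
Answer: 168*I ≈ 168.0*I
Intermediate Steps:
z = -1 (z = ((2 + 0*(-1)) - 4)/2 = ((2 + 0) - 4)/2 = (2 - 4)/2 = (½)*(-2) = -1)
-42*√(-20 + (3 + 1))*z = -42*√(-20 + (3 + 1))*(-1) = -42*√(-20 + 4)*(-1) = -42*√(-16)*(-1) = -42*(4*I)*(-1) = -168*I*(-1) = -(-168)*I = 168*I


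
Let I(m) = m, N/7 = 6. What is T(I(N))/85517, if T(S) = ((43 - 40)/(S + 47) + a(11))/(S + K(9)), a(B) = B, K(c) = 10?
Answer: 491/197886338 ≈ 2.4812e-6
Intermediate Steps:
N = 42 (N = 7*6 = 42)
T(S) = (11 + 3/(47 + S))/(10 + S) (T(S) = ((43 - 40)/(S + 47) + 11)/(S + 10) = (3/(47 + S) + 11)/(10 + S) = (11 + 3/(47 + S))/(10 + S))
T(I(N))/85517 = ((520 + 11*42)/(470 + 42² + 57*42))/85517 = ((520 + 462)/(470 + 1764 + 2394))*(1/85517) = (982/4628)*(1/85517) = ((1/4628)*982)*(1/85517) = (491/2314)*(1/85517) = 491/197886338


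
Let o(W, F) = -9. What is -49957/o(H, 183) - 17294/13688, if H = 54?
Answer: 341827885/61596 ≈ 5549.5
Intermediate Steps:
-49957/o(H, 183) - 17294/13688 = -49957/(-9) - 17294/13688 = -49957*(-⅑) - 17294*1/13688 = 49957/9 - 8647/6844 = 341827885/61596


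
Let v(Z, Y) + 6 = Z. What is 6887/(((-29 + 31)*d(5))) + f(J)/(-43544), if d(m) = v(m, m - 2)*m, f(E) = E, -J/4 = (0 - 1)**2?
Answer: -18742968/27215 ≈ -688.70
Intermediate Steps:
J = -4 (J = -4*(0 - 1)**2 = -4*(-1)**2 = -4*1 = -4)
v(Z, Y) = -6 + Z
d(m) = m*(-6 + m) (d(m) = (-6 + m)*m = m*(-6 + m))
6887/(((-29 + 31)*d(5))) + f(J)/(-43544) = 6887/(((-29 + 31)*(5*(-6 + 5)))) - 4/(-43544) = 6887/((2*(5*(-1)))) - 4*(-1/43544) = 6887/((2*(-5))) + 1/10886 = 6887/(-10) + 1/10886 = 6887*(-1/10) + 1/10886 = -6887/10 + 1/10886 = -18742968/27215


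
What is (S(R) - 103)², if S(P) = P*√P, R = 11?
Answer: 11940 - 2266*√11 ≈ 4424.5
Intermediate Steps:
S(P) = P^(3/2)
(S(R) - 103)² = (11^(3/2) - 103)² = (11*√11 - 103)² = (-103 + 11*√11)²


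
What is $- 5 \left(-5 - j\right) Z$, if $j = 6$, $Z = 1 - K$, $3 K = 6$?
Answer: $-55$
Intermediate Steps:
$K = 2$ ($K = \frac{1}{3} \cdot 6 = 2$)
$Z = -1$ ($Z = 1 - 2 = -1$)
$- 5 \left(-5 - j\right) Z = - 5 \left(-5 - 6\right) \left(-1\right) = \left(-5\right) \left(-11\right) \left(-1\right) = 55 \left(-1\right) = -55$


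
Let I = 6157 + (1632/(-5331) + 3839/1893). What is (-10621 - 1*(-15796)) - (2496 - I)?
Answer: 29728867907/3363861 ≈ 8837.7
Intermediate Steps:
I = 20717084288/3363861 (I = 6157 + (1632*(-1/5331) + 3839*(1/1893)) = 6157 + (-544/1777 + 3839/1893) = 6157 + 5792111/3363861 = 20717084288/3363861 ≈ 6158.7)
(-10621 - 1*(-15796)) - (2496 - I) = (-10621 - 1*(-15796)) - (2496 - 1*20717084288/3363861) = (-10621 + 15796) - (2496 - 20717084288/3363861) = 5175 - 1*(-12320887232/3363861) = 5175 + 12320887232/3363861 = 29728867907/3363861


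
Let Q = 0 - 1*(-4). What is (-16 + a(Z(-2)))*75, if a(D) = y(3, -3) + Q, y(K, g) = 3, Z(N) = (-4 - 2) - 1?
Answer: -675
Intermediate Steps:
Q = 4 (Q = 0 + 4 = 4)
Z(N) = -7 (Z(N) = -6 - 1 = -7)
a(D) = 7 (a(D) = 3 + 4 = 7)
(-16 + a(Z(-2)))*75 = (-16 + 7)*75 = -9*75 = -675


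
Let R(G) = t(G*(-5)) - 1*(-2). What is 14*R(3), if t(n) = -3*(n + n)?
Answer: 1288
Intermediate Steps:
t(n) = -6*n
R(G) = 2 + 30*G (R(G) = -6*G*(-5) - 1*(-2) = -(-30)*G + 2 = 30*G + 2 = 2 + 30*G)
14*R(3) = 14*(2 + 30*3) = 14*(2 + 90) = 14*92 = 1288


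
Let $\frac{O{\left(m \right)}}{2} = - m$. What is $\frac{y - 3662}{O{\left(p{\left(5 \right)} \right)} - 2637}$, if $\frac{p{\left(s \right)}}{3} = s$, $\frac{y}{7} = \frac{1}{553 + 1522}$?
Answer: $\frac{2532881}{1844675} \approx 1.3731$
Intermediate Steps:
$y = \frac{7}{2075}$ ($y = \frac{7}{553 + 1522} = \frac{7}{2075} \approx 0.0033735$)
$p{\left(s \right)} = 3 s$
$O{\left(m \right)} = - 2 m$ ($O{\left(m \right)} = 2 \left(- m\right) = - 2 m$)
$\frac{y - 3662}{O{\left(p{\left(5 \right)} \right)} - 2637} = \frac{\frac{7}{2075} - 3662}{- 2 \cdot 3 \cdot 5 - 2637} = - \frac{7598643}{2075 \left(\left(-2\right) 15 - 2637\right)} = - \frac{7598643}{2075 \left(-30 - 2637\right)} = - \frac{7598643}{2075 \left(-2667\right)} = \left(- \frac{7598643}{2075}\right) \left(- \frac{1}{2667}\right) = \frac{2532881}{1844675}$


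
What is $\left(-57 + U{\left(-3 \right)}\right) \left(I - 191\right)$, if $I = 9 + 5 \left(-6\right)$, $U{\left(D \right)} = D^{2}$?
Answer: $10176$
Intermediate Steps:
$I = -21$ ($I = 9 - 30 = -21$)
$\left(-57 + U{\left(-3 \right)}\right) \left(I - 191\right) = \left(-57 + \left(-3\right)^{2}\right) \left(-21 - 191\right) = \left(-57 + 9\right) \left(-212\right) = \left(-48\right) \left(-212\right) = 10176$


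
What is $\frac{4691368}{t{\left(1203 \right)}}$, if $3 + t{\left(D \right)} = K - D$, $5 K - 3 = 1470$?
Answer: $- \frac{23456840}{4557} \approx -5147.4$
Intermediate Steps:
$K = \frac{1473}{5}$ ($K = \frac{3}{5} + \frac{1}{5} \cdot 1470 = \frac{3}{5} + 294 = \frac{1473}{5} \approx 294.6$)
$t{\left(D \right)} = \frac{1458}{5} - D$ ($t{\left(D \right)} = -3 - \left(- \frac{1473}{5} + D\right) = \frac{1458}{5} - D$)
$\frac{4691368}{t{\left(1203 \right)}} = \frac{4691368}{\frac{1458}{5} - 1203} = \frac{4691368}{- \frac{4557}{5}} = 4691368 \left(- \frac{5}{4557}\right) = - \frac{23456840}{4557}$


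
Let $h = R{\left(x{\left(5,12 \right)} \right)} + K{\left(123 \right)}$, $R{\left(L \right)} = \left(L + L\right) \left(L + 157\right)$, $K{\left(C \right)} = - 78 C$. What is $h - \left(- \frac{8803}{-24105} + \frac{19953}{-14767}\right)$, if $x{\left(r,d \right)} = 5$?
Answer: $- \frac{2838062384926}{355958535} \approx -7973.0$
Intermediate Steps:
$R{\left(L \right)} = 2 L \left(157 + L\right)$
$h = -7974$ ($h = 2 \cdot 5 \left(157 + 5\right) - 9594 = 2 \cdot 5 \cdot 162 - 9594 = 1620 - 9594 = -7974$)
$h - \left(- \frac{8803}{-24105} + \frac{19953}{-14767}\right) = -7974 - \left(- \frac{8803}{-24105} + \frac{19953}{-14767}\right) = -7974 - \left(\left(-8803\right) \left(- \frac{1}{24105}\right) + 19953 \left(- \frac{1}{14767}\right)\right) = -7974 - \left(\frac{8803}{24105} - \frac{19953}{14767}\right) = -7974 - - \frac{350973164}{355958535} = -7974 + \frac{350973164}{355958535} = - \frac{2838062384926}{355958535}$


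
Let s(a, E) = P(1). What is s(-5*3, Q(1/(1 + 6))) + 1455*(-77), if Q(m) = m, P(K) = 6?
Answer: -112029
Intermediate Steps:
s(a, E) = 6
s(-5*3, Q(1/(1 + 6))) + 1455*(-77) = 6 + 1455*(-77) = 6 - 112035 = -112029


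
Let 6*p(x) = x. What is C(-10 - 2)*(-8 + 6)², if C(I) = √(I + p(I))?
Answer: 4*I*√14 ≈ 14.967*I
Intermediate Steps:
p(x) = x/6
C(I) = √42*√I/6 (C(I) = √(I + I/6) = √(7*I/6) = √42*√I/6)
C(-10 - 2)*(-8 + 6)² = (√42*√(-10 - 2)/6)*(-8 + 6)² = (√42*√(-12)/6)*(-2)² = (√42*(2*I*√3)/6)*4 = (I*√14)*4 = 4*I*√14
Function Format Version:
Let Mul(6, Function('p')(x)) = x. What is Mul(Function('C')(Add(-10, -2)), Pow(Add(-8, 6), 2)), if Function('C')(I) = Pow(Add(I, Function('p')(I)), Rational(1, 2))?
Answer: Mul(4, I, Pow(14, Rational(1, 2))) ≈ Mul(14.967, I)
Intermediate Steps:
Function('p')(x) = Mul(Rational(1, 6), x)
Function('C')(I) = Mul(Rational(1, 6), Pow(42, Rational(1, 2)), Pow(I, Rational(1, 2))) (Function('C')(I) = Pow(Add(I, Mul(Rational(1, 6), I)), Rational(1, 2)) = Pow(Mul(Rational(7, 6), I), Rational(1, 2)) = Mul(Rational(1, 6), Pow(42, Rational(1, 2)), Pow(I, Rational(1, 2))))
Mul(Function('C')(Add(-10, -2)), Pow(Add(-8, 6), 2)) = Mul(Mul(Rational(1, 6), Pow(42, Rational(1, 2)), Pow(Add(-10, -2), Rational(1, 2))), Pow(Add(-8, 6), 2)) = Mul(Mul(Rational(1, 6), Pow(42, Rational(1, 2)), Pow(-12, Rational(1, 2))), Pow(-2, 2)) = Mul(Mul(Rational(1, 6), Pow(42, Rational(1, 2)), Mul(2, I, Pow(3, Rational(1, 2)))), 4) = Mul(Mul(I, Pow(14, Rational(1, 2))), 4) = Mul(4, I, Pow(14, Rational(1, 2)))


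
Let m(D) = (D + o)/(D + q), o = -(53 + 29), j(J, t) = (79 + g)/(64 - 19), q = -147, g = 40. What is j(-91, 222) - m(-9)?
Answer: 371/180 ≈ 2.0611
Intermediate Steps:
j(J, t) = 119/45 (j(J, t) = (79 + 40)/(64 - 19) = 119/45)
o = -82 (o = -1*82 = -82)
m(D) = (-82 + D)/(-147 + D) (m(D) = (D - 82)/(D - 147) = (-82 + D)/(-147 + D))
j(-91, 222) - m(-9) = 119/45 - (-82 - 9)/(-147 - 9) = 119/45 - (-91)/(-156) = 119/45 - (-1)*(-91)/156 = 119/45 - 1*7/12 = 119/45 - 7/12 = 371/180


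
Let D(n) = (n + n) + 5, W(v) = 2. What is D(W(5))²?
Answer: 81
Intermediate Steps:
D(n) = 5 + 2*n (D(n) = 2*n + 5 = 5 + 2*n)
D(W(5))² = (5 + 2*2)² = (5 + 4)² = 9² = 81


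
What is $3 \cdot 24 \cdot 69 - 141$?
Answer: $4827$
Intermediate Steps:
$3 \cdot 24 \cdot 69 - 141 = 72 \cdot 69 - 141 = 4968 - 141 = 4827$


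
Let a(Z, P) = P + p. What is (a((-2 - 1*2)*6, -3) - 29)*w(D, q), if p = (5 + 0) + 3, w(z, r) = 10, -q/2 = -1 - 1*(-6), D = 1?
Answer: -240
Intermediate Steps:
q = -10 (q = -2*(-1 - 1*(-6)) = -2*(-1 + 6) = -2*5 = -10)
p = 8 (p = 5 + 3 = 8)
a(Z, P) = 8 + P (a(Z, P) = P + 8 = 8 + P)
(a((-2 - 1*2)*6, -3) - 29)*w(D, q) = ((8 - 3) - 29)*10 = (5 - 29)*10 = -24*10 = -240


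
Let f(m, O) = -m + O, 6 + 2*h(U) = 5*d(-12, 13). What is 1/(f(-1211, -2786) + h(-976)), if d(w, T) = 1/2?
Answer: -4/6307 ≈ -0.00063422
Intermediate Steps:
d(w, T) = 1/2
h(U) = -7/4 (h(U) = -3 + (5*(1/2))/2 = -3 + (1/2)*(5/2) = -3 + 5/4 = -7/4)
f(m, O) = O - m
1/(f(-1211, -2786) + h(-976)) = 1/((-2786 - 1*(-1211)) - 7/4) = 1/((-2786 + 1211) - 7/4) = 1/(-1575 - 7/4) = 1/(-6307/4) = -4/6307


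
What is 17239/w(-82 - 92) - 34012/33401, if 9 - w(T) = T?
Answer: 569575643/6112383 ≈ 93.184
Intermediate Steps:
w(T) = 9 - T
17239/w(-82 - 92) - 34012/33401 = 17239/(9 - (-82 - 92)) - 34012/33401 = 17239/(9 - 1*(-174)) - 34012*1/33401 = 17239/(9 + 174) - 34012/33401 = 17239/183 - 34012/33401 = 569575643/6112383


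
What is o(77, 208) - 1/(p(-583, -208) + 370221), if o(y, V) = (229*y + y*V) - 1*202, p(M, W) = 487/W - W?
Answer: 2577049373807/77048745 ≈ 33447.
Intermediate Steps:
p(M, W) = -W + 487/W
o(y, V) = -202 + 229*y + V*y (o(y, V) = (229*y + V*y) - 202 = -202 + 229*y + V*y)
o(77, 208) - 1/(p(-583, -208) + 370221) = (-202 + 229*77 + 208*77) - 1/((-1*(-208) + 487/(-208)) + 370221) = (-202 + 17633 + 16016) - 1/((208 + 487*(-1/208)) + 370221) = 33447 - 1/((208 - 487/208) + 370221) = 33447 - 1/(42777/208 + 370221) = 33447 - 1/77048745/208 = 33447 - 1*208/77048745 = 33447 - 208/77048745 = 2577049373807/77048745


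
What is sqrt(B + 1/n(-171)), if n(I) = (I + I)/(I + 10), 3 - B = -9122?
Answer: 17*sqrt(410362)/114 ≈ 95.527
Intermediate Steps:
B = 9125 (B = 3 - 1*(-9122) = 3 + 9122 = 9125)
n(I) = 2*I/(10 + I) (n(I) = (2*I)/(10 + I) = 2*I/(10 + I))
sqrt(B + 1/n(-171)) = sqrt(9125 + 1/(2*(-171)/(10 - 171))) = sqrt(9125 + 1/(2*(-171)/(-161))) = sqrt(9125 + 1/(2*(-171)*(-1/161))) = sqrt(9125 + 1/(342/161)) = sqrt(9125 + 161/342) = sqrt(3120911/342) = 17*sqrt(410362)/114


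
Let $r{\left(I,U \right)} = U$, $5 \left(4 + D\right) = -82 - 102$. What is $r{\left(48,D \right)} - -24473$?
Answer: $\frac{122161}{5} \approx 24432.0$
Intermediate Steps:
$D = - \frac{204}{5}$ ($D = -4 + \frac{-82 - 102}{5} = -4 + \frac{1}{5} \left(-184\right) = -4 - \frac{184}{5} = - \frac{204}{5} \approx -40.8$)
$r{\left(48,D \right)} - -24473 = - \frac{204}{5} - -24473 = - \frac{204}{5} + 24473 = \frac{122161}{5}$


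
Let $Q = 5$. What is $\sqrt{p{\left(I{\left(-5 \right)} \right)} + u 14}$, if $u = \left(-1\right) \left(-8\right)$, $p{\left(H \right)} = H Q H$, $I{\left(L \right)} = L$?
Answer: $\sqrt{237} \approx 15.395$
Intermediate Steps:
$p{\left(H \right)} = 5 H^{2}$ ($p{\left(H \right)} = H 5 H = 5 H H = 5 H^{2}$)
$u = 8$
$\sqrt{p{\left(I{\left(-5 \right)} \right)} + u 14} = \sqrt{5 \left(-5\right)^{2} + 8 \cdot 14} = \sqrt{5 \cdot 25 + 112} = \sqrt{125 + 112} = \sqrt{237}$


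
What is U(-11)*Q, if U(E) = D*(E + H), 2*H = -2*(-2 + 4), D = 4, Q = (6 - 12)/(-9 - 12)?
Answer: -104/7 ≈ -14.857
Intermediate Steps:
Q = 2/7 (Q = -6/(-21) = -6*(-1/21) = 2/7 ≈ 0.28571)
H = -2 (H = (-2*(-2 + 4))/2 = (-2*2)/2 = (½)*(-4) = -2)
U(E) = -8 + 4*E (U(E) = 4*(E - 2) = 4*(-2 + E) = -8 + 4*E)
U(-11)*Q = (-8 + 4*(-11))*(2/7) = (-8 - 44)*(2/7) = -52*2/7 = -104/7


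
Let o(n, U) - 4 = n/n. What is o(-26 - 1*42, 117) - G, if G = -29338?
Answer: 29343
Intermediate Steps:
o(n, U) = 5 (o(n, U) = 4 + n/n = 4 + 1 = 5)
o(-26 - 1*42, 117) - G = 5 - 1*(-29338) = 5 + 29338 = 29343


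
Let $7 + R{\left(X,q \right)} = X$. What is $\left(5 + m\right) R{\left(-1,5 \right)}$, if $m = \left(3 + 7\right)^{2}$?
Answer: $-840$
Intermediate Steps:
$R{\left(X,q \right)} = -7 + X$
$m = 100$ ($m = 10^{2} = 100$)
$\left(5 + m\right) R{\left(-1,5 \right)} = \left(5 + 100\right) \left(-7 - 1\right) = 105 \left(-8\right) = -840$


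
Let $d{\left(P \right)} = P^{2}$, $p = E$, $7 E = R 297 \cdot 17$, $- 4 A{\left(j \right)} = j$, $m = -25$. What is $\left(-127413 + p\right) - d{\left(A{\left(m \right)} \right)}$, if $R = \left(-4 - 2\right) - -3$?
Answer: $- \frac{14516983}{112} \approx -1.2962 \cdot 10^{5}$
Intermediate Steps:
$A{\left(j \right)} = - \frac{j}{4}$
$R = -3$ ($R = -6 + 3 = -3$)
$E = - \frac{15147}{7}$ ($E = \frac{\left(-3\right) 297 \cdot 17}{7} = \frac{\left(-3\right) 5049}{7} = \frac{1}{7} \left(-15147\right) = - \frac{15147}{7} \approx -2163.9$)
$p = - \frac{15147}{7} \approx -2163.9$
$\left(-127413 + p\right) - d{\left(A{\left(m \right)} \right)} = \left(-127413 - \frac{15147}{7}\right) - \left(\left(- \frac{1}{4}\right) \left(-25\right)\right)^{2} = - \frac{907038}{7} - \left(\frac{25}{4}\right)^{2} = - \frac{907038}{7} - \frac{625}{16} = - \frac{14516983}{112}$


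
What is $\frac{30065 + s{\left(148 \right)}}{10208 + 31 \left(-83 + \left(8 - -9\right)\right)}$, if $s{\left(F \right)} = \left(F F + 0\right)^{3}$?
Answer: $\frac{10509215401329}{8162} \approx 1.2876 \cdot 10^{9}$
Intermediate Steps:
$s{\left(F \right)} = F^{6}$ ($s{\left(F \right)} = \left(F^{2} + 0\right)^{3} = \left(F^{2}\right)^{3} = F^{6}$)
$\frac{30065 + s{\left(148 \right)}}{10208 + 31 \left(-83 + \left(8 - -9\right)\right)} = \frac{30065 + 148^{6}}{10208 + 31 \left(-83 + \left(8 - -9\right)\right)} = \frac{30065 + 10509215371264}{10208 + 31 \left(-83 + \left(8 + 9\right)\right)} = \frac{10509215401329}{10208 + 31 \left(-83 + 17\right)} = \frac{10509215401329}{10208 + 31 \left(-66\right)} = \frac{10509215401329}{10208 - 2046} = \frac{10509215401329}{8162}$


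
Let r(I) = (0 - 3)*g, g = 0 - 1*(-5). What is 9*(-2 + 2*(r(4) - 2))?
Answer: -324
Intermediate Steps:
g = 5 (g = 0 + 5 = 5)
r(I) = -15 (r(I) = (0 - 3)*5 = -3*5 = -15)
9*(-2 + 2*(r(4) - 2)) = 9*(-2 + 2*(-15 - 2)) = 9*(-2 + 2*(-17)) = 9*(-2 - 34) = 9*(-36) = -324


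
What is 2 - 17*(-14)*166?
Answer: 39510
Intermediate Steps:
2 - 17*(-14)*166 = 2 + 238*166 = 2 + 39508 = 39510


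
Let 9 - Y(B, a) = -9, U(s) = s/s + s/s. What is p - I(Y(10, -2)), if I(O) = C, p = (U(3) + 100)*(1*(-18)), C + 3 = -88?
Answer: -1745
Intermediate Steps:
C = -91 (C = -3 - 88 = -91)
U(s) = 2 (U(s) = 1 + 1 = 2)
Y(B, a) = 18 (Y(B, a) = 9 - 1*(-9) = 9 + 9 = 18)
p = -1836 (p = (2 + 100)*(1*(-18)) = 102*(-18) = -1836)
I(O) = -91
p - I(Y(10, -2)) = -1836 - 1*(-91) = -1836 + 91 = -1745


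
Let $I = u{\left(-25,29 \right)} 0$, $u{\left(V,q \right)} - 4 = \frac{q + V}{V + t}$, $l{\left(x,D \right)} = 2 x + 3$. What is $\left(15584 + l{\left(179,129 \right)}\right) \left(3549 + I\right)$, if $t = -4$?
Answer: $56588805$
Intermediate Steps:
$l{\left(x,D \right)} = 3 + 2 x$
$u{\left(V,q \right)} = 4 + \frac{V + q}{-4 + V}$ ($u{\left(V,q \right)} = 4 + \frac{q + V}{V - 4} = 4 + \frac{V + q}{-4 + V}$)
$I = 0$ ($I = \frac{-16 + 29 + 5 \left(-25\right)}{-4 - 25} \cdot 0 = \frac{-16 + 29 - 125}{-29} \cdot 0 = \left(- \frac{1}{29}\right) \left(-112\right) 0 = \frac{112}{29} \cdot 0 = 0$)
$\left(15584 + l{\left(179,129 \right)}\right) \left(3549 + I\right) = \left(15584 + \left(3 + 2 \cdot 179\right)\right) \left(3549 + 0\right) = \left(15584 + \left(3 + 358\right)\right) 3549 = \left(15584 + 361\right) 3549 = 15945 \cdot 3549 = 56588805$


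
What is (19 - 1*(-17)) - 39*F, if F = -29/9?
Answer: 485/3 ≈ 161.67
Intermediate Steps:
F = -29/9 (F = -29*⅑ = -29/9 ≈ -3.2222)
(19 - 1*(-17)) - 39*F = (19 - 1*(-17)) - 39*(-29/9) = (19 + 17) + 377/3 = 36 + 377/3 = 485/3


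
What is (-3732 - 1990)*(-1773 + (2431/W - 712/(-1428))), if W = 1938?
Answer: 22915405519/2261 ≈ 1.0135e+7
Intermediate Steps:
(-3732 - 1990)*(-1773 + (2431/W - 712/(-1428))) = (-3732 - 1990)*(-1773 + (2431/1938 - 712/(-1428))) = -5722*(-1773 + (2431*(1/1938) - 712*(-1/1428))) = -5722*(-1773 + (143/114 + 178/357)) = -5722*(-1773 + 7927/4522) = -5722*(-8009579/4522) = 22915405519/2261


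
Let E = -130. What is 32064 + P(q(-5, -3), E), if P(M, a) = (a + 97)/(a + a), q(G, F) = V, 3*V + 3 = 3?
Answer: 8336673/260 ≈ 32064.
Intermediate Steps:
V = 0 (V = -1 + (⅓)*3 = -1 + 1 = 0)
q(G, F) = 0
P(M, a) = (97 + a)/(2*a) (P(M, a) = (97 + a)/((2*a)) = (97 + a)*(1/(2*a)) = (97 + a)/(2*a))
32064 + P(q(-5, -3), E) = 32064 + (½)*(97 - 130)/(-130) = 32064 + (½)*(-1/130)*(-33) = 32064 + 33/260 = 8336673/260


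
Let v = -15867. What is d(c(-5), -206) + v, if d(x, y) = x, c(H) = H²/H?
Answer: -15872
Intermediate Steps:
c(H) = H
d(c(-5), -206) + v = -5 - 15867 = -15872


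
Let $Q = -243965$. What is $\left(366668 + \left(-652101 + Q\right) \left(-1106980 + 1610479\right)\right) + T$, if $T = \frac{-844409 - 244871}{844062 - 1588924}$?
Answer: $- \frac{168028937588730006}{372431} \approx -4.5117 \cdot 10^{11}$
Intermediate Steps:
$T = \frac{544640}{372431}$ ($T = - \frac{1089280}{-744862} = \left(-1089280\right) \left(- \frac{1}{744862}\right) = \frac{544640}{372431} \approx 1.4624$)
$\left(366668 + \left(-652101 + Q\right) \left(-1106980 + 1610479\right)\right) + T = \left(366668 + \left(-652101 - 243965\right) \left(-1106980 + 1610479\right)\right) + \frac{544640}{372431} = \left(366668 - 451168334934\right) + \frac{544640}{372431} = -451167968266 + \frac{544640}{372431} = - \frac{168028937588730006}{372431}$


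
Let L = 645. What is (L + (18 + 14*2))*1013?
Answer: 699983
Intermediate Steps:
(L + (18 + 14*2))*1013 = (645 + (18 + 14*2))*1013 = (645 + (18 + 28))*1013 = (645 + 46)*1013 = 691*1013 = 699983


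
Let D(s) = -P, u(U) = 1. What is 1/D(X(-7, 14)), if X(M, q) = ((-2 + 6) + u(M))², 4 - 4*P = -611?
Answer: -4/615 ≈ -0.0065041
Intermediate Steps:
P = 615/4 (P = 1 - ¼*(-611) = 1 + 611/4 = 615/4 ≈ 153.75)
X(M, q) = 25 (X(M, q) = ((-2 + 6) + 1)² = (4 + 1)² = 5² = 25)
D(s) = -615/4 (D(s) = -1*615/4 = -615/4)
1/D(X(-7, 14)) = 1/(-615/4) = -4/615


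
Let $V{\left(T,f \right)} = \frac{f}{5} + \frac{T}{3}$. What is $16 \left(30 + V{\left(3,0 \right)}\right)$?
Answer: $496$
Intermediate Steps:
$V{\left(T,f \right)} = \frac{T}{3} + \frac{f}{5}$ ($V{\left(T,f \right)} = f \frac{1}{5} + T \frac{1}{3} = \frac{f}{5} + \frac{T}{3} = \frac{T}{3} + \frac{f}{5}$)
$16 \left(30 + V{\left(3,0 \right)}\right) = 16 \left(30 + \left(\frac{1}{3} \cdot 3 + \frac{1}{5} \cdot 0\right)\right) = 16 \left(30 + \left(1 + 0\right)\right) = 16 \left(30 + 1\right) = 16 \cdot 31 = 496$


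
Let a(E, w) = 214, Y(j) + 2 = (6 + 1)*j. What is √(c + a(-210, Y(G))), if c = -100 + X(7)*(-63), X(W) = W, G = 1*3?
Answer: I*√327 ≈ 18.083*I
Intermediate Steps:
G = 3
Y(j) = -2 + 7*j (Y(j) = -2 + (6 + 1)*j = -2 + 7*j)
c = -541 (c = -100 + 7*(-63) = -100 - 441 = -541)
√(c + a(-210, Y(G))) = √(-541 + 214) = √(-327) = I*√327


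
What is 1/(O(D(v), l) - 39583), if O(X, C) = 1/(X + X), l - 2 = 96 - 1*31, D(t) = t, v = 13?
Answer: -26/1029157 ≈ -2.5263e-5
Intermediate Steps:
l = 67 (l = 2 + (96 - 1*31) = 2 + (96 - 31) = 2 + 65 = 67)
O(X, C) = 1/(2*X)
1/(O(D(v), l) - 39583) = 1/((½)/13 - 39583) = 1/((½)*(1/13) - 39583) = 1/(1/26 - 39583) = 1/(-1029157/26) = -26/1029157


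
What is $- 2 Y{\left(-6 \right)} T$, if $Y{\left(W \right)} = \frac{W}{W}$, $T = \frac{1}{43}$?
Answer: $- \frac{2}{43} \approx -0.046512$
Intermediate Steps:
$T = \frac{1}{43} \approx 0.023256$
$Y{\left(W \right)} = 1$
$- 2 Y{\left(-6 \right)} T = \left(-2\right) 1 \cdot \frac{1}{43} = \left(-2\right) \frac{1}{43} = - \frac{2}{43}$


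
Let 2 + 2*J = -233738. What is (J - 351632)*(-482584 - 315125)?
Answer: 373728261918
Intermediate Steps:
J = -116870 (J = -1 + (1/2)*(-233738) = -1 - 116869 = -116870)
(J - 351632)*(-482584 - 315125) = (-116870 - 351632)*(-482584 - 315125) = -468502*(-797709) = 373728261918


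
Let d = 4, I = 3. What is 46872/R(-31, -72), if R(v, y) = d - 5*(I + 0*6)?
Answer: -46872/11 ≈ -4261.1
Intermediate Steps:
R(v, y) = -11 (R(v, y) = 4 - 5*(3 + 0*6) = 4 - 5*(3 + 0) = 4 - 5*3 = 4 - 15 = -11)
46872/R(-31, -72) = 46872/(-11) = 46872*(-1/11) = -46872/11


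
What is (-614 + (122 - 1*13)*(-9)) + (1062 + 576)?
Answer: 43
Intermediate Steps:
(-614 + (122 - 1*13)*(-9)) + (1062 + 576) = (-614 + (122 - 13)*(-9)) + 1638 = (-614 + 109*(-9)) + 1638 = (-614 - 981) + 1638 = -1595 + 1638 = 43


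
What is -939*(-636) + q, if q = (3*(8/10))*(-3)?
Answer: 2985984/5 ≈ 5.9720e+5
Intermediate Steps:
q = -36/5 (q = (3*(8*(⅒)))*(-3) = (3*(⅘))*(-3) = (12/5)*(-3) = -36/5 ≈ -7.2000)
-939*(-636) + q = -939*(-636) - 36/5 = 597204 - 36/5 = 2985984/5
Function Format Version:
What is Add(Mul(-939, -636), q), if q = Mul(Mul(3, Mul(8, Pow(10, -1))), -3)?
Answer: Rational(2985984, 5) ≈ 5.9720e+5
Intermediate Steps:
q = Rational(-36, 5) (q = Mul(Mul(3, Mul(8, Rational(1, 10))), -3) = Mul(Mul(3, Rational(4, 5)), -3) = Mul(Rational(12, 5), -3) = Rational(-36, 5) ≈ -7.2000)
Add(Mul(-939, -636), q) = Add(Mul(-939, -636), Rational(-36, 5)) = Add(597204, Rational(-36, 5)) = Rational(2985984, 5)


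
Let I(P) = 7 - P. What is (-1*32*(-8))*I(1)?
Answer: 1536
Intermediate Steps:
(-1*32*(-8))*I(1) = (-1*32*(-8))*(7 - 1*1) = (-32*(-8))*(7 - 1) = 256*6 = 1536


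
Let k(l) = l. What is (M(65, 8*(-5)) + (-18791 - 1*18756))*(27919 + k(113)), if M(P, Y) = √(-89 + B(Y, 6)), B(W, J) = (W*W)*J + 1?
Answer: -1052517504 + 56064*√2378 ≈ -1.0498e+9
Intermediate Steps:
B(W, J) = 1 + J*W² (B(W, J) = W²*J + 1 = J*W² + 1 = 1 + J*W²)
M(P, Y) = √(-88 + 6*Y²) (M(P, Y) = √(-89 + (1 + 6*Y²)) = √(-88 + 6*Y²))
(M(65, 8*(-5)) + (-18791 - 1*18756))*(27919 + k(113)) = (√(-88 + 6*(8*(-5))²) + (-18791 - 1*18756))*(27919 + 113) = (√(-88 + 6*(-40)²) + (-18791 - 18756))*28032 = (√(-88 + 6*1600) - 37547)*28032 = (√(-88 + 9600) - 37547)*28032 = (√9512 - 37547)*28032 = (2*√2378 - 37547)*28032 = (-37547 + 2*√2378)*28032 = -1052517504 + 56064*√2378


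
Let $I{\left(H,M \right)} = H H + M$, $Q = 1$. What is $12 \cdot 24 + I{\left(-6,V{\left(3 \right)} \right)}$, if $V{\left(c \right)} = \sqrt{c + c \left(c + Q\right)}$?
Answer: $324 + \sqrt{15} \approx 327.87$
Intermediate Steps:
$V{\left(c \right)} = \sqrt{c + c \left(1 + c\right)}$ ($V{\left(c \right)} = \sqrt{c + c \left(c + 1\right)} = \sqrt{c + c \left(1 + c\right)}$)
$I{\left(H,M \right)} = M + H^{2}$ ($I{\left(H,M \right)} = H^{2} + M = M + H^{2}$)
$12 \cdot 24 + I{\left(-6,V{\left(3 \right)} \right)} = 12 \cdot 24 + \left(\sqrt{3 \left(2 + 3\right)} + \left(-6\right)^{2}\right) = 288 + \left(\sqrt{3 \cdot 5} + 36\right) = 288 + \left(\sqrt{15} + 36\right) = 288 + \left(36 + \sqrt{15}\right) = 324 + \sqrt{15}$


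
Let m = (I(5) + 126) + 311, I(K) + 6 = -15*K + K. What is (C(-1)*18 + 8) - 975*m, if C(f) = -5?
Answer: -352057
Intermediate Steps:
I(K) = -6 - 14*K (I(K) = -6 + (-15*K + K) = -6 - 14*K)
m = 361 (m = ((-6 - 14*5) + 126) + 311 = ((-6 - 70) + 126) + 311 = (-76 + 126) + 311 = 50 + 311 = 361)
(C(-1)*18 + 8) - 975*m = (-5*18 + 8) - 975*361 = (-90 + 8) - 351975 = -82 - 351975 = -352057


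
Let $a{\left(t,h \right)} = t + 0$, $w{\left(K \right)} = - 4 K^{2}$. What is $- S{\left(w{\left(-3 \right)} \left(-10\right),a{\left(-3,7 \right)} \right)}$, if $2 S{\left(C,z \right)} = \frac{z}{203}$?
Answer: $\frac{3}{406} \approx 0.0073892$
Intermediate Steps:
$a{\left(t,h \right)} = t$
$S{\left(C,z \right)} = \frac{z}{406}$ ($S{\left(C,z \right)} = \frac{z \frac{1}{203}}{2} = \frac{\frac{1}{203} z}{2} = \frac{z}{406}$)
$- S{\left(w{\left(-3 \right)} \left(-10\right),a{\left(-3,7 \right)} \right)} = - \frac{-3}{406} = \left(-1\right) \left(- \frac{3}{406}\right) = \frac{3}{406}$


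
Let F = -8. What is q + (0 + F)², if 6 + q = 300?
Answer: 358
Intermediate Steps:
q = 294 (q = -6 + 300 = 294)
q + (0 + F)² = 294 + (0 - 8)² = 294 + (-8)² = 294 + 64 = 358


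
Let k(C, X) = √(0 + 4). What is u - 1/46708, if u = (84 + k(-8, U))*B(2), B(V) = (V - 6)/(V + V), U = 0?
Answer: -4016889/46708 ≈ -86.000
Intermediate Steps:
k(C, X) = 2 (k(C, X) = √4 = 2)
B(V) = (-6 + V)/(2*V) (B(V) = (-6 + V)/((2*V)) = (-6 + V)*(1/(2*V)) = (-6 + V)/(2*V))
u = -86 (u = (84 + 2)*((½)*(-6 + 2)/2) = 86*((½)*(½)*(-4)) = 86*(-1) = -86)
u - 1/46708 = -86 - 1/46708 = -4016889/46708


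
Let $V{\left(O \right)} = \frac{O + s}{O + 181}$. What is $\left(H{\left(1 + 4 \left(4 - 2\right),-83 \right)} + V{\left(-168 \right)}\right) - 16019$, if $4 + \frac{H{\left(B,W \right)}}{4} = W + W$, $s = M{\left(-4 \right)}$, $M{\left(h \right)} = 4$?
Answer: $- \frac{217251}{13} \approx -16712.0$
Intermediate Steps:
$s = 4$
$V{\left(O \right)} = \frac{4 + O}{181 + O}$ ($V{\left(O \right)} = \frac{O + 4}{O + 181} = \frac{4 + O}{181 + O}$)
$H{\left(B,W \right)} = -16 + 8 W$ ($H{\left(B,W \right)} = -16 + 4 \left(W + W\right) = -16 + 4 \cdot 2 W = -16 + 8 W$)
$\left(H{\left(1 + 4 \left(4 - 2\right),-83 \right)} + V{\left(-168 \right)}\right) - 16019 = \left(\left(-16 + 8 \left(-83\right)\right) + \frac{4 - 168}{181 - 168}\right) - 16019 = \left(\left(-16 - 664\right) + \frac{1}{13} \left(-164\right)\right) - 16019 = \left(-680 + \frac{1}{13} \left(-164\right)\right) - 16019 = \left(-680 - \frac{164}{13}\right) - 16019 = - \frac{9004}{13} - 16019 = - \frac{217251}{13}$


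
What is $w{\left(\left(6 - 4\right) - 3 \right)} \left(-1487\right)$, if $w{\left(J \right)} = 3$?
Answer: $-4461$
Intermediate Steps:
$w{\left(\left(6 - 4\right) - 3 \right)} \left(-1487\right) = 3 \left(-1487\right) = -4461$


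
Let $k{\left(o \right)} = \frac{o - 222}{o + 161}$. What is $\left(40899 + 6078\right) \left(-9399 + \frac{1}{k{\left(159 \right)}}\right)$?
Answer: $- \frac{1325326309}{3} \approx -4.4178 \cdot 10^{8}$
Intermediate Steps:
$k{\left(o \right)} = \frac{-222 + o}{161 + o}$
$\left(40899 + 6078\right) \left(-9399 + \frac{1}{k{\left(159 \right)}}\right) = \left(40899 + 6078\right) \left(-9399 + \frac{1}{\frac{1}{161 + 159} \left(-222 + 159\right)}\right) = 46977 \left(-9399 + \frac{1}{\frac{1}{320} \left(-63\right)}\right) = 46977 \left(-9399 + \frac{1}{- \frac{63}{320}}\right) = 46977 \left(-9399 - \frac{320}{63}\right) = 46977 \left(- \frac{592457}{63}\right) = - \frac{1325326309}{3}$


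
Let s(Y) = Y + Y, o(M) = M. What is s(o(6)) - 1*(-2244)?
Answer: 2256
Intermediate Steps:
s(Y) = 2*Y
s(o(6)) - 1*(-2244) = 2*6 - 1*(-2244) = 12 + 2244 = 2256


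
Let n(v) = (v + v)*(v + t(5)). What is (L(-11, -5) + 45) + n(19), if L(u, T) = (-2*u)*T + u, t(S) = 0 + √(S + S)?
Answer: 646 + 38*√10 ≈ 766.17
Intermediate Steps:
t(S) = √2*√S (t(S) = 0 + √(2*S) = 0 + √2*√S = √2*√S)
L(u, T) = u - 2*T*u (L(u, T) = -2*T*u + u = u - 2*T*u)
n(v) = 2*v*(v + √10) (n(v) = (v + v)*(v + √2*√5) = (2*v)*(v + √10) = 2*v*(v + √10))
(L(-11, -5) + 45) + n(19) = (-11*(1 - 2*(-5)) + 45) + 2*19*(19 + √10) = (-11*(1 + 10) + 45) + (722 + 38*√10) = (-11*11 + 45) + (722 + 38*√10) = (-121 + 45) + (722 + 38*√10) = -76 + (722 + 38*√10) = 646 + 38*√10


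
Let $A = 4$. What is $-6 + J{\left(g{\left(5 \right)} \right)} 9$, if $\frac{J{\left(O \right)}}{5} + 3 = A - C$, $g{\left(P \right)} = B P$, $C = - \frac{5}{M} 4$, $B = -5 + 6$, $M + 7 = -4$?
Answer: $- \frac{471}{11} \approx -42.818$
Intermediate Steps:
$M = -11$ ($M = -7 - 4 = -11$)
$B = 1$
$C = \frac{20}{11}$ ($C = - \frac{5}{-11} \cdot 4 = \left(-5\right) \left(- \frac{1}{11}\right) 4 = \frac{5}{11} \cdot 4 = \frac{20}{11} \approx 1.8182$)
$g{\left(P \right)} = P$ ($g{\left(P \right)} = 1 P = P$)
$J{\left(O \right)} = - \frac{45}{11}$ ($J{\left(O \right)} = -15 + 5 \left(4 - \frac{20}{11}\right) = -15 + 5 \cdot \frac{24}{11} = -15 + \frac{120}{11} = - \frac{45}{11}$)
$-6 + J{\left(g{\left(5 \right)} \right)} 9 = -6 - \frac{405}{11} = - \frac{471}{11}$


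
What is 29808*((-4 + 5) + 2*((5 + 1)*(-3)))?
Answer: -1043280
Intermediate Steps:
29808*((-4 + 5) + 2*((5 + 1)*(-3))) = 29808*(1 + 2*(6*(-3))) = 29808*(1 + 2*(-18)) = 29808*(1 - 36) = 29808*(-35) = -1043280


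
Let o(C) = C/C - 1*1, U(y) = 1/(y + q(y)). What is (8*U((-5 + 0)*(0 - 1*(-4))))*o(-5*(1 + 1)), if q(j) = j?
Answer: 0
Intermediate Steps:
U(y) = 1/(2*y) (U(y) = 1/(y + y) = 1/(2*y))
o(C) = 0 (o(C) = 1 - 1 = 0)
(8*U((-5 + 0)*(0 - 1*(-4))))*o(-5*(1 + 1)) = (8*(1/(2*(((-5 + 0)*(0 - 1*(-4)))))))*0 = (8*(1/(2*((-5*(0 + 4))))))*0 = (8*(1/(2*((-5*4)))))*0 = (8*((1/2)/(-20)))*0 = (8*((1/2)*(-1/20)))*0 = (8*(-1/40))*0 = -1/5*0 = 0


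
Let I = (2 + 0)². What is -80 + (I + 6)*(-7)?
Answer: -150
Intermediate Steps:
I = 4 (I = 2² = 4)
-80 + (I + 6)*(-7) = -80 + (4 + 6)*(-7) = -80 + 10*(-7) = -80 - 70 = -150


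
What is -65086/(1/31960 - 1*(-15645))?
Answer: -2080148560/500014201 ≈ -4.1602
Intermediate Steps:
-65086/(1/31960 - 1*(-15645)) = -65086/(1/31960 + 15645) = -65086/500014201/31960 = -65086*31960/500014201 = -2080148560/500014201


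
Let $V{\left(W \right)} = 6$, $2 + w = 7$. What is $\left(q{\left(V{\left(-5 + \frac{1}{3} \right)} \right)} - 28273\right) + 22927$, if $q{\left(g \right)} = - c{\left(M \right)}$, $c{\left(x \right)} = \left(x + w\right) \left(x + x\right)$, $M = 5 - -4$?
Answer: $-5598$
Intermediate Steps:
$w = 5$ ($w = -2 + 7 = 5$)
$M = 9$ ($M = 5 + 4 = 9$)
$c{\left(x \right)} = 2 x \left(5 + x\right)$ ($c{\left(x \right)} = \left(x + 5\right) \left(x + x\right) = \left(5 + x\right) 2 x = 2 x \left(5 + x\right)$)
$q{\left(g \right)} = -252$ ($q{\left(g \right)} = - 2 \cdot 9 \left(5 + 9\right) = - 2 \cdot 9 \cdot 14 = \left(-1\right) 252 = -252$)
$\left(q{\left(V{\left(-5 + \frac{1}{3} \right)} \right)} - 28273\right) + 22927 = \left(-252 - 28273\right) + 22927 = -28525 + 22927 = -5598$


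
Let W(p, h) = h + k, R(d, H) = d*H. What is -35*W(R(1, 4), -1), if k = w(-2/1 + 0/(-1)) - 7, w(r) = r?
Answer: 350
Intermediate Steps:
k = -9 (k = (-2/1 + 0/(-1)) - 7 = (-2*1 + 0*(-1)) - 7 = (-2 + 0) - 7 = -2 - 7 = -9)
R(d, H) = H*d
W(p, h) = -9 + h (W(p, h) = h - 9 = -9 + h)
-35*W(R(1, 4), -1) = -35*(-9 - 1) = -35*(-10) = 350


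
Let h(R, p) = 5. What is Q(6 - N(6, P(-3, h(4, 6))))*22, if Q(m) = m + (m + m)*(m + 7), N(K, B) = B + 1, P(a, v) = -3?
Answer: 5456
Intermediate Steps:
N(K, B) = 1 + B
Q(m) = m + 2*m*(7 + m) (Q(m) = m + (2*m)*(7 + m) = m + 2*m*(7 + m))
Q(6 - N(6, P(-3, h(4, 6))))*22 = ((6 - (1 - 3))*(15 + 2*(6 - (1 - 3))))*22 = ((6 - 1*(-2))*(15 + 2*(6 - 1*(-2))))*22 = ((6 + 2)*(15 + 2*(6 + 2)))*22 = (8*(15 + 2*8))*22 = (8*(15 + 16))*22 = (8*31)*22 = 248*22 = 5456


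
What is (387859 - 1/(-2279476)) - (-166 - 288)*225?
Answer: 1116963755285/2279476 ≈ 4.9001e+5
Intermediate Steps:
(387859 - 1/(-2279476)) - (-166 - 288)*225 = (387859 - 1*(-1/2279476)) - (-454)*225 = (387859 + 1/2279476) - 1*(-102150) = 884115281885/2279476 + 102150 = 1116963755285/2279476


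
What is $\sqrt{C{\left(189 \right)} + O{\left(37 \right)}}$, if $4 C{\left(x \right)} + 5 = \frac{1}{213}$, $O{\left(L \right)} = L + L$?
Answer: $\frac{2 \sqrt{825162}}{213} \approx 8.5294$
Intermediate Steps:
$O{\left(L \right)} = 2 L$
$C{\left(x \right)} = - \frac{266}{213}$ ($C{\left(x \right)} = - \frac{5}{4} + \frac{1}{4 \cdot 213} = - \frac{5}{4} + \frac{1}{4} \cdot \frac{1}{213} = - \frac{5}{4} + \frac{1}{852} = - \frac{266}{213}$)
$\sqrt{C{\left(189 \right)} + O{\left(37 \right)}} = \sqrt{- \frac{266}{213} + 2 \cdot 37} = \sqrt{- \frac{266}{213} + 74} = \sqrt{\frac{15496}{213}} = \frac{2 \sqrt{825162}}{213}$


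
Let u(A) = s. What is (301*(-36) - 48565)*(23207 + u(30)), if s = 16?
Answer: -1379469423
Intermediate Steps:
u(A) = 16
(301*(-36) - 48565)*(23207 + u(30)) = (301*(-36) - 48565)*(23207 + 16) = (-10836 - 48565)*23223 = -59401*23223 = -1379469423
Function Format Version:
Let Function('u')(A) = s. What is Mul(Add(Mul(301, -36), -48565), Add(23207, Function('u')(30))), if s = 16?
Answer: -1379469423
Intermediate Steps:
Function('u')(A) = 16
Mul(Add(Mul(301, -36), -48565), Add(23207, Function('u')(30))) = Mul(Add(Mul(301, -36), -48565), Add(23207, 16)) = Mul(Add(-10836, -48565), 23223) = Mul(-59401, 23223) = -1379469423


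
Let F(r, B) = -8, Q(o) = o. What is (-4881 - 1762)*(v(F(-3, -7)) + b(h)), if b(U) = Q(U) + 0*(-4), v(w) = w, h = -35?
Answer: 285649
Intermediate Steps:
b(U) = U (b(U) = U + 0*(-4) = U + 0 = U)
(-4881 - 1762)*(v(F(-3, -7)) + b(h)) = (-4881 - 1762)*(-8 - 35) = -6643*(-43) = 285649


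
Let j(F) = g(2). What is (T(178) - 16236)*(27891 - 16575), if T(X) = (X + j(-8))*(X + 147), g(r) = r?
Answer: 478259424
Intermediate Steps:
j(F) = 2
T(X) = (2 + X)*(147 + X) (T(X) = (X + 2)*(X + 147) = (2 + X)*(147 + X))
(T(178) - 16236)*(27891 - 16575) = ((294 + 178² + 149*178) - 16236)*(27891 - 16575) = ((294 + 31684 + 26522) - 16236)*11316 = (58500 - 16236)*11316 = 42264*11316 = 478259424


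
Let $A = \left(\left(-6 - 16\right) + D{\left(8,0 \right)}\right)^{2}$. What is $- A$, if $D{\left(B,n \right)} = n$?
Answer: $-484$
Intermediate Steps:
$A = 484$ ($A = \left(\left(-6 - 16\right) + 0\right)^{2} = \left(-22 + 0\right)^{2} = \left(-22\right)^{2} = 484$)
$- A = \left(-1\right) 484 = -484$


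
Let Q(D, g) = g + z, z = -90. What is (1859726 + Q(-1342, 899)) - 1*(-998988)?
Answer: 2859523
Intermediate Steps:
Q(D, g) = -90 + g (Q(D, g) = g - 90 = -90 + g)
(1859726 + Q(-1342, 899)) - 1*(-998988) = (1859726 + (-90 + 899)) - 1*(-998988) = (1859726 + 809) + 998988 = 1860535 + 998988 = 2859523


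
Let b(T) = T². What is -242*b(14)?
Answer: -47432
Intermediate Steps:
-242*b(14) = -242*14² = -242*196 = -47432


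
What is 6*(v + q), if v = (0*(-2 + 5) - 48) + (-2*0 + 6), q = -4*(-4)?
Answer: -156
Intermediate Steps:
q = 16
v = -42 (v = (0*3 - 48) + (0 + 6) = (0 - 48) + 6 = -48 + 6 = -42)
6*(v + q) = 6*(-42 + 16) = 6*(-26) = -156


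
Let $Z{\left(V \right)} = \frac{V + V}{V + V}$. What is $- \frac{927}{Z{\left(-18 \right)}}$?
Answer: $-927$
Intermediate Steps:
$Z{\left(V \right)} = 1$ ($Z{\left(V \right)} = \frac{2 V}{2 V} = 2 V \frac{1}{2 V} = 1$)
$- \frac{927}{Z{\left(-18 \right)}} = - \frac{927}{1} = \left(-927\right) 1 = -927$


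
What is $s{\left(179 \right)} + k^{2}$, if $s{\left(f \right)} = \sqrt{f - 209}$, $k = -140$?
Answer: $19600 + i \sqrt{30} \approx 19600.0 + 5.4772 i$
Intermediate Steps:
$s{\left(f \right)} = \sqrt{-209 + f}$
$s{\left(179 \right)} + k^{2} = \sqrt{-209 + 179} + \left(-140\right)^{2} = \sqrt{-30} + 19600 = i \sqrt{30} + 19600 = 19600 + i \sqrt{30}$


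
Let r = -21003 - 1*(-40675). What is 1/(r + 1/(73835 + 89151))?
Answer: 162986/3206260593 ≈ 5.0834e-5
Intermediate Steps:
r = 19672 (r = -21003 + 40675 = 19672)
1/(r + 1/(73835 + 89151)) = 1/(19672 + 1/(73835 + 89151)) = 1/(19672 + 1/162986) = 1/(3206260593/162986) = 162986/3206260593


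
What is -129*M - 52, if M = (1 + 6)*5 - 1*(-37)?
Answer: -9340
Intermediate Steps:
M = 72 (M = 7*5 + 37 = 35 + 37 = 72)
-129*M - 52 = -129*72 - 52 = -9288 - 52 = -9340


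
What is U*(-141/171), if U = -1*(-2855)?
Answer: -134185/57 ≈ -2354.1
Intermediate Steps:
U = 2855
U*(-141/171) = 2855*(-141/171) = 2855*(-141*1/171) = 2855*(-47/57) = -134185/57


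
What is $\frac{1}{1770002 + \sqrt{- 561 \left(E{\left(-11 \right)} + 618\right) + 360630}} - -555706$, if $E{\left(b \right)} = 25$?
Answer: $\frac{1740975261854153484}{3132907080097} - \frac{i \sqrt{93}}{3132907080097} \approx 5.5571 \cdot 10^{5} - 3.0782 \cdot 10^{-12} i$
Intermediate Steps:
$\frac{1}{1770002 + \sqrt{- 561 \left(E{\left(-11 \right)} + 618\right) + 360630}} - -555706 = \frac{1}{1770002 + \sqrt{- 561 \left(25 + 618\right) + 360630}} - -555706 = \frac{1}{1770002 + \sqrt{\left(-561\right) 643 + 360630}} + 555706 = \frac{1}{1770002 + \sqrt{-360723 + 360630}} + 555706 = \frac{1}{1770002 + \sqrt{-93}} + 555706 = \frac{1}{1770002 + i \sqrt{93}} + 555706 = 555706 + \frac{1}{1770002 + i \sqrt{93}}$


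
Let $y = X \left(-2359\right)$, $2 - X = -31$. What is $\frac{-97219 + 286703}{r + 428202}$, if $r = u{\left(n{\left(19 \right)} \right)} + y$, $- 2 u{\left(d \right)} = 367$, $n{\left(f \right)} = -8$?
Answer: $\frac{378968}{700343} \approx 0.54112$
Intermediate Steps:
$X = 33$ ($X = 2 - -31 = 2 + 31 = 33$)
$u{\left(d \right)} = - \frac{367}{2}$ ($u{\left(d \right)} = \left(- \frac{1}{2}\right) 367 = - \frac{367}{2}$)
$y = -77847$ ($y = 33 \left(-2359\right) = -77847$)
$r = - \frac{156061}{2}$ ($r = - \frac{367}{2} - 77847 = - \frac{156061}{2} \approx -78031.0$)
$\frac{-97219 + 286703}{r + 428202} = \frac{-97219 + 286703}{- \frac{156061}{2} + 428202} = \frac{189484}{\frac{700343}{2}} = 189484 \cdot \frac{2}{700343} = \frac{378968}{700343}$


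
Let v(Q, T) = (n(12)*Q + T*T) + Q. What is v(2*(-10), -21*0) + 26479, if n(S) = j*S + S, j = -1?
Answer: 26459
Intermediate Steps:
n(S) = 0 (n(S) = -S + S = 0)
v(Q, T) = Q + T**2 (v(Q, T) = (0*Q + T*T) + Q = (0 + T**2) + Q = T**2 + Q = Q + T**2)
v(2*(-10), -21*0) + 26479 = (2*(-10) + (-21*0)**2) + 26479 = (-20 + 0**2) + 26479 = (-20 + 0) + 26479 = -20 + 26479 = 26459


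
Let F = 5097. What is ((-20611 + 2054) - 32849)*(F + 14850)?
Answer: -1025395482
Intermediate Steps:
((-20611 + 2054) - 32849)*(F + 14850) = ((-20611 + 2054) - 32849)*(5097 + 14850) = (-18557 - 32849)*19947 = -51406*19947 = -1025395482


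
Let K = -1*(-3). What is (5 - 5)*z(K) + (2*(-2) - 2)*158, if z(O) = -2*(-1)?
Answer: -948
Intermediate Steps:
K = 3
z(O) = 2
(5 - 5)*z(K) + (2*(-2) - 2)*158 = (5 - 5)*2 + (2*(-2) - 2)*158 = 0*2 + (-4 - 2)*158 = 0 - 6*158 = 0 - 948 = -948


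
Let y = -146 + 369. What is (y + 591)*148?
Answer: 120472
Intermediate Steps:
y = 223
(y + 591)*148 = (223 + 591)*148 = 814*148 = 120472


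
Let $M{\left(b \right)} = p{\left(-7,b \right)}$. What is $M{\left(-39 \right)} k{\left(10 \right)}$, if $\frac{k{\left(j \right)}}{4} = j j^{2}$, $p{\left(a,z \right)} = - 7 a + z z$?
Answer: $6280000$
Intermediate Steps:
$p{\left(a,z \right)} = z^{2} - 7 a$ ($p{\left(a,z \right)} = - 7 a + z^{2} = z^{2} - 7 a$)
$M{\left(b \right)} = 49 + b^{2}$ ($M{\left(b \right)} = b^{2} - -49 = b^{2} + 49 = 49 + b^{2}$)
$k{\left(j \right)} = 4 j^{3}$ ($k{\left(j \right)} = 4 j j^{2} = 4 j^{3}$)
$M{\left(-39 \right)} k{\left(10 \right)} = \left(49 + \left(-39\right)^{2}\right) 4 \cdot 10^{3} = \left(49 + 1521\right) 4 \cdot 1000 = 1570 \cdot 4000 = 6280000$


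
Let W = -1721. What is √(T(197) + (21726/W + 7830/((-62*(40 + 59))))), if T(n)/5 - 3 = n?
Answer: √339618690184939/586861 ≈ 31.402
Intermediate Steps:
T(n) = 15 + 5*n
√(T(197) + (21726/W + 7830/((-62*(40 + 59))))) = √((15 + 5*197) + (21726/(-1721) + 7830/((-62*(40 + 59))))) = √((15 + 985) + (21726*(-1/1721) + 7830/((-62*99)))) = √(1000 + (-21726/1721 + 7830/(-6138))) = √(1000 + (-21726/1721 + 7830*(-1/6138))) = √(1000 + (-21726/1721 - 435/341)) = √(1000 - 8157201/586861) = √(578703799/586861) = √339618690184939/586861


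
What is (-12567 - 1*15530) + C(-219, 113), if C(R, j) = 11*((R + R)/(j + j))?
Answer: -3177370/113 ≈ -28118.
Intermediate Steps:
C(R, j) = 11*R/j (C(R, j) = 11*((2*R)/((2*j))) = 11*((2*R)*(1/(2*j))) = 11*(R/j) = 11*R/j)
(-12567 - 1*15530) + C(-219, 113) = (-12567 - 1*15530) + 11*(-219)/113 = (-12567 - 15530) + 11*(-219)*(1/113) = -28097 - 2409/113 = -3177370/113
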